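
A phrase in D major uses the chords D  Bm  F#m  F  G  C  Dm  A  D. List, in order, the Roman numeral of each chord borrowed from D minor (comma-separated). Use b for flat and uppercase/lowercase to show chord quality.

bIII, bVII, i

In D major the diatonic chords are D, Em, F#m, G, A, Bm, C#dim. D, Bm, F#m, G and A are all diatonic. But F (F–A–C) is foreign: the diatonic iii on degree 3 is F#m, whereas F comes from D minor. It is labeled bIII. C (C–E–G) is not: scale degree 7 in D major carries C#dim (vii°). In D minor the chord on that degree is C, so here it functions as bVII, borrowed from the parallel minor. Dm (D–F–A) is not: scale degree 1 in D major carries D (I). In D minor the chord on that degree is Dm, so here it functions as i, borrowed from the parallel minor.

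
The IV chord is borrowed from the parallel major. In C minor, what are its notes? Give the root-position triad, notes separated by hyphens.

F-A-C

IV is built on scale degree 4, which is F in both C minor and its parallel. In C major the chord on F is F–A–C.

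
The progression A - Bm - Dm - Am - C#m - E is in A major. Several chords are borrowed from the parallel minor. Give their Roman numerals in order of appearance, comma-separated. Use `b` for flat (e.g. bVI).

A major has the diatonic set A, Bm, C#m, D, E, F#m, G#dim. Of the given chords, A, Bm, C#m and E are diatonic. Dm (D–F–A) doesn't fit — on degree 4 A major would have D (IV). Dm is the degree-4 chord of A minor, so it is the borrowed iv. Am (A–C–E) is not: scale degree 1 in A major carries A (I). In A minor the chord on that degree is Am, so here it functions as i, borrowed from the parallel minor.

iv, i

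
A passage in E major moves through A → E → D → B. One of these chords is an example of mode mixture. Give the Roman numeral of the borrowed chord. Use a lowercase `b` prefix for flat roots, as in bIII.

bVII

E major has the diatonic set E, F#m, G#m, A, B, C#m, D#dim. A, E and B all belong to that set. D (D–F#–A) is not: scale degree 7 in E major carries D#dim (vii°). In E minor the chord on that degree is D, so here it functions as bVII, borrowed from the parallel minor.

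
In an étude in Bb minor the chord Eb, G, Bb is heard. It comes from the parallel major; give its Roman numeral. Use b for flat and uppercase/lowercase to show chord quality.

IV

Eb is scale degree 4 in Bb minor. The diatonic chord on degree 4 would be Ebm (iv), but Eb–G–Bb is the major chord from Bb major. As a borrowed chord it is labeled IV.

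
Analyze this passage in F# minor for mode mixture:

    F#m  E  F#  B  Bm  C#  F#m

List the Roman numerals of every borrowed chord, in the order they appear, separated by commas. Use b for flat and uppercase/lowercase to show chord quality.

I, IV

The diatonic triads in F# minor (with V from harmonic minor) are F#m, G#dim, A, Bm, C#, D, E. F#m, E, Bm and C# all belong to that set. F# (F#–A#–C#) is not: scale degree 1 in F# minor carries F#m (i). In F# major the chord on that degree is F#, so here it functions as I, borrowed from the parallel major. B (B–D#–F#) is not: scale degree 4 in F# minor carries Bm (iv). In F# major the chord on that degree is B, so here it functions as IV, borrowed from the parallel major.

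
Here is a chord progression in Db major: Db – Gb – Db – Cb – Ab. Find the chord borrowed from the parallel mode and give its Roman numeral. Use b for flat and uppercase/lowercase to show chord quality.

bVII

In Db major the diatonic chords are Db, Ebm, Fm, Gb, Ab, Bbm, Cdim. Db, Gb and Ab all belong to that set. Cb (Cb–Eb–Gb) doesn't fit — on degree 7 Db major would have Cdim (vii°). Cb is the degree-7 chord of Db minor, so it is the borrowed bVII.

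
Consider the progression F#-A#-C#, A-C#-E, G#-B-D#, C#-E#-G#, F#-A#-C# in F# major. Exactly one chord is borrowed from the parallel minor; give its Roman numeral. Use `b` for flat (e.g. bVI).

bIII

F# major has the diatonic set F#, G#m, A#m, B, C#, D#m, E#dim. Of the given chords, F#–A#–C# = F#, G#–B–D# = G#m and C#–E#–G# = C# are diatonic. A–C#–E doesn't fit — on degree 3 F# major would have A#m (iii). A is the degree-3 chord of F# minor, so it is the borrowed bIII.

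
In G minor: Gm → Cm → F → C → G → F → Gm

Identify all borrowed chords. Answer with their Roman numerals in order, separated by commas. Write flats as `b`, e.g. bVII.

IV, I

In G minor (with V from harmonic minor) the diatonic chords are Gm, Adim, Bb, Cm, D, Eb, F. Of the given chords, Gm, Cm and F are diatonic. C (C–E–G) is not: scale degree 4 in G minor carries Cm (iv). In G major the chord on that degree is C, so here it functions as IV, borrowed from the parallel major. G (G–B–D) is not: scale degree 1 in G minor carries Gm (i). In G major the chord on that degree is G, so here it functions as I, borrowed from the parallel major.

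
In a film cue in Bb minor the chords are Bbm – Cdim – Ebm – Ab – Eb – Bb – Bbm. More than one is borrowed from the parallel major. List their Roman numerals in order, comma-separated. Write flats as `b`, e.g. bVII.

IV, I

Bb minor has the diatonic set Bbm, Cdim, Db, Ebm, F, Gb, Ab (with V from harmonic minor). Of the given chords, Bbm, Cdim, Ebm and Ab are diatonic. Eb (Eb–G–Bb) doesn't fit — on degree 4 Bb minor would have Ebm (iv). Eb is the degree-4 chord of Bb major, so it is the borrowed IV. But Bb (Bb–D–F) is foreign: the diatonic i on degree 1 is Bbm, whereas Bb comes from Bb major. It is labeled I.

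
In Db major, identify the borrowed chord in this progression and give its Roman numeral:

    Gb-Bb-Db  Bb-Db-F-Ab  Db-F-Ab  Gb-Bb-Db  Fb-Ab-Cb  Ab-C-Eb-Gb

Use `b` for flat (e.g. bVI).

bIII

Db major has the diatonic set Db, Ebm, Fm, Gb, Ab, Bbm, Cdim. Of the given chords, Gb–Bb–Db = Gb, Bb–Db–F–Ab = Bbm7, Db–F–Ab = Db and Ab–C–Eb–Gb = Ab7 are diatonic. Fb–Ab–Cb doesn't fit — on degree 3 Db major would have Fm (iii). Fb is the degree-3 chord of Db minor, so it is the borrowed bIII.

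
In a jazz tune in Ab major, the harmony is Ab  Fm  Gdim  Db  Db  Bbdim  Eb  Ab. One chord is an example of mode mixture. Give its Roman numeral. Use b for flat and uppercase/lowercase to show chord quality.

ii°

The diatonic triads in Ab major are Ab, Bbm, Cm, Db, Eb, Fm, Gdim. Of the given chords, Ab, Fm, Gdim, Db and Eb are diatonic. Bbdim (Bb–Db–Fb) is not: scale degree 2 in Ab major carries Bbm (ii). In Ab minor the chord on that degree is Bbdim, so here it functions as ii°, borrowed from the parallel minor.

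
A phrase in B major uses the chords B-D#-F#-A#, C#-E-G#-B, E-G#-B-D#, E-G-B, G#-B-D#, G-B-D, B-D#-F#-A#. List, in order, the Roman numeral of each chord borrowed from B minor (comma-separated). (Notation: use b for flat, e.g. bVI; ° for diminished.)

iv, bVI

In B major the diatonic chords are B, C#m, D#m, E, F#, G#m, A#dim. B–D#–F#–A# = Bmaj7, C#–E–G#–B = C#m7, E–G#–B–D# = Emaj7 and G#–B–D# = G#m are all diatonic. E–G–B is not: scale degree 4 in B major carries E (IV). In B minor the chord on that degree is Em, so here it functions as iv, borrowed from the parallel minor. G–B–D is not: scale degree 6 in B major carries G#m (vi). In B minor the chord on that degree is G, so here it functions as bVI, borrowed from the parallel minor.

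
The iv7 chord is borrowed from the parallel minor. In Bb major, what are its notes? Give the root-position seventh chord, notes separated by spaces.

Eb Gb Bb Db

The root, Eb, is scale degree 4 — the same note in Bb major and Bb minor; only the chord quality changes. Stacking thirds in Bb minor on Eb gives Eb–Gb–Bb–Db.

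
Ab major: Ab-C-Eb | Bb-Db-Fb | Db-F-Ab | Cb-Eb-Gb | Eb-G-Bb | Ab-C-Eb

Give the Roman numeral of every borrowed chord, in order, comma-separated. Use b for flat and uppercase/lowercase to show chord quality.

ii°, bIII

In Ab major the diatonic chords are Ab, Bbm, Cm, Db, Eb, Fm, Gdim. Ab–C–Eb = Ab, Db–F–Ab = Db and Eb–G–Bb = Eb are all diatonic. But Bb–Db–Fb is foreign: the diatonic ii on degree 2 is Bbm, whereas Bbdim comes from Ab minor. It is labeled ii°. Cb–Eb–Gb is not: scale degree 3 in Ab major carries Cm (iii). In Ab minor the chord on that degree is Cb, so here it functions as bIII, borrowed from the parallel minor.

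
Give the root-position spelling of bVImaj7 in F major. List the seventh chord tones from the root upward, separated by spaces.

Db F Ab C

bVImaj7 is built on the lowered scale degree 6. In F major degree 6 is D; lowered it becomes Db. Stacking thirds in F minor on Db gives Db–F–Ab–C.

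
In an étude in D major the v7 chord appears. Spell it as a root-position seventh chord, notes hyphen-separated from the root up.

A-C-E-G

The root, A, is scale degree 5 — the same note in D major and D minor; only the chord quality changes. Building the minor-seventh chord from the parallel minor on A: A–C–E–G.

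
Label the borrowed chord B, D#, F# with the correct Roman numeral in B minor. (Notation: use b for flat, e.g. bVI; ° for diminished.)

I

The root B is the diatonic 1st degree of B minor; the borrowing shows in the chord quality. Diatonically B minor has Bm (i) on that degree; B–D#–F# is instead the major chord native to B major, so it takes the label I.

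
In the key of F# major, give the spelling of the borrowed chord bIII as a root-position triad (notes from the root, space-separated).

Scale degree 3 in F# major is A#. bIII uses the lowered form, A, taken from F# minor. Building the major chord from the parallel minor on A: A–C#–E.

A C# E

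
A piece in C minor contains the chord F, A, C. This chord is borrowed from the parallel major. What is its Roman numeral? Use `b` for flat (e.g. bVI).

The root F is the diatonic 4th degree of C minor; the borrowing shows in the chord quality. The diatonic chord on degree 4 would be Fm (iv), but F–A–C is the major chord from C major. As a borrowed chord it is labeled IV.

IV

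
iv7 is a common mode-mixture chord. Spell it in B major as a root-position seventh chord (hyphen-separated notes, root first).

E-G-B-D

iv7 is built on scale degree 4, which is E in both B major and its parallel. Building the minor-seventh chord from the parallel minor on E: E–G–B–D.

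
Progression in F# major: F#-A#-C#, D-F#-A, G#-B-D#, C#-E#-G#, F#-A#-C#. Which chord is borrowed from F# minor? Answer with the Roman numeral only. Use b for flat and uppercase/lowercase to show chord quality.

The diatonic triads in F# major are F#, G#m, A#m, B, C#, D#m, E#dim. F#–A#–C# = F#, G#–B–D# = G#m and C#–E#–G# = C# all belong to that set. D–F#–A is not: scale degree 6 in F# major carries D#m (vi). In F# minor the chord on that degree is D, so here it functions as bVI, borrowed from the parallel minor.

bVI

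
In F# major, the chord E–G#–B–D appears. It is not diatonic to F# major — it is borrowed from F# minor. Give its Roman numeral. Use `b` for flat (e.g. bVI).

E is the lowered form of scale degree 7 in F# major (the diatonic degree 7 is E#). The diatonic chord on degree 7 would be E#dim (vii°), but E–G#–B–D is the dominant-seventh chord from F# minor. As a borrowed chord it is labeled bVII7.

bVII7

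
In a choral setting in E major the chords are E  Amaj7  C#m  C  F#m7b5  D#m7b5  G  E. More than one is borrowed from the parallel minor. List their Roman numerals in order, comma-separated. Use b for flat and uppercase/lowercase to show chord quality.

In E major the diatonic chords are E, F#m, G#m, A, B, C#m, D#dim. E, Amaj7, C#m and D#m7b5 all belong to that set. But C (C–E–G) is foreign: the diatonic vi on degree 6 is C#m, whereas C comes from E minor. It is labeled bVI. F#m7b5 (F#–A–C–E) is not: scale degree 2 in E major carries F#m (ii). In E minor the chord on that degree is F#m7b5, so here it functions as iiø7, borrowed from the parallel minor. G (G–B–D) doesn't fit — on degree 3 E major would have G#m (iii). G is the degree-3 chord of E minor, so it is the borrowed bIII.

bVI, iiø7, bIII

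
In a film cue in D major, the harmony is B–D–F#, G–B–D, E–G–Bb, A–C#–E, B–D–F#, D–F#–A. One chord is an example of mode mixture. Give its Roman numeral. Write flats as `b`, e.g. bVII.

D major has the diatonic set D, Em, F#m, G, A, Bm, C#dim. B–D–F# = Bm, G–B–D = G, A–C#–E = A and D–F#–A = D all belong to that set. But E–G–Bb is foreign: the diatonic ii on degree 2 is Em, whereas Edim comes from D minor. It is labeled ii°.

ii°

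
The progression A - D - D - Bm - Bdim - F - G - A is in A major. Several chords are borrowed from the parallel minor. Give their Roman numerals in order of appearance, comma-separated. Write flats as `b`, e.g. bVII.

A major has the diatonic set A, Bm, C#m, D, E, F#m, G#dim. A, D and Bm all belong to that set. But Bdim (B–D–F) is foreign: the diatonic ii on degree 2 is Bm, whereas Bdim comes from A minor. It is labeled ii°. But F (F–A–C) is foreign: the diatonic vi on degree 6 is F#m, whereas F comes from A minor. It is labeled bVI. G (G–B–D) doesn't fit — on degree 7 A major would have G#dim (vii°). G is the degree-7 chord of A minor, so it is the borrowed bVII.

ii°, bVI, bVII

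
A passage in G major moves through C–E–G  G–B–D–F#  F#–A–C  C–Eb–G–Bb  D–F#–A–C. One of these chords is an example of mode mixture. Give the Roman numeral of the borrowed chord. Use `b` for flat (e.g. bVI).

The diatonic triads in G major are G, Am, Bm, C, D, Em, F#dim. C–E–G = C, G–B–D–F# = Gmaj7, F#–A–C = F#dim and D–F#–A–C = D7 are all diatonic. C–Eb–G–Bb is not: scale degree 4 in G major carries C (IV). In G minor the chord on that degree is Cm7, so here it functions as iv7, borrowed from the parallel minor.

iv7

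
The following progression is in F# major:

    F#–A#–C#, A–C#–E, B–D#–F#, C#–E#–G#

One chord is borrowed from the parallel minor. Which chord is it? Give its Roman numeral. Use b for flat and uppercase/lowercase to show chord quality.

bIII

The diatonic triads in F# major are F#, G#m, A#m, B, C#, D#m, E#dim. F#–A#–C# = F#, B–D#–F# = B and C#–E#–G# = C# all belong to that set. But A–C#–E is foreign: the diatonic iii on degree 3 is A#m, whereas A comes from F# minor. It is labeled bIII.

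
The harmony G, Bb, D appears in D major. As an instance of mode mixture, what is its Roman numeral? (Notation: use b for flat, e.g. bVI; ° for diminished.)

iv

G is scale degree 4 in D major. Diatonically D major has G (IV) on that degree; G–Bb–D is instead the minor chord native to D minor, so it takes the label iv.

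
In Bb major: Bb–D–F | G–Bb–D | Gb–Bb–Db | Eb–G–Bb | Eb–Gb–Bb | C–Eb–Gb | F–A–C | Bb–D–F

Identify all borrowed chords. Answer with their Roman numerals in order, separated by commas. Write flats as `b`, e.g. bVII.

bVI, iv, ii°

In Bb major the diatonic chords are Bb, Cm, Dm, Eb, F, Gm, Adim. Bb–D–F = Bb, G–Bb–D = Gm, Eb–G–Bb = Eb and F–A–C = F all belong to that set. Gb–Bb–Db is not: scale degree 6 in Bb major carries Gm (vi). In Bb minor the chord on that degree is Gb, so here it functions as bVI, borrowed from the parallel minor. Eb–Gb–Bb is not: scale degree 4 in Bb major carries Eb (IV). In Bb minor the chord on that degree is Ebm, so here it functions as iv, borrowed from the parallel minor. But C–Eb–Gb is foreign: the diatonic ii on degree 2 is Cm, whereas Cdim comes from Bb minor. It is labeled ii°.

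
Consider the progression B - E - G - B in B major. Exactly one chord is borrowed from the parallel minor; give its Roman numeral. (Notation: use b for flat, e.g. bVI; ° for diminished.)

The diatonic triads in B major are B, C#m, D#m, E, F#, G#m, A#dim. B and E both belong to that set. G (G–B–D) doesn't fit — on degree 6 B major would have G#m (vi). G is the degree-6 chord of B minor, so it is the borrowed bVI.

bVI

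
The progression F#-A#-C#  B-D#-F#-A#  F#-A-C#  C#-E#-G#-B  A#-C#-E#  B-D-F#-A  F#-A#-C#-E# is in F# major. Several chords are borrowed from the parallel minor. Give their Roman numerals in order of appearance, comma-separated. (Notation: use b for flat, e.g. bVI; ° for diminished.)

The diatonic triads in F# major are F#, G#m, A#m, B, C#, D#m, E#dim. F#–A#–C# = F#, B–D#–F#–A# = Bmaj7, C#–E#–G#–B = C#7, A#–C#–E# = A#m and F#–A#–C#–E# = F#maj7 are all diatonic. But F#–A–C# is foreign: the diatonic I on degree 1 is F#, whereas F#m comes from F# minor. It is labeled i. But B–D–F#–A is foreign: the diatonic IV on degree 4 is B, whereas Bm7 comes from F# minor. It is labeled iv7.

i, iv7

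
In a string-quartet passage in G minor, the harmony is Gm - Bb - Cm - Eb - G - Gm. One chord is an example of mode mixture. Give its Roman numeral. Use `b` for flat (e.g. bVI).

G minor has the diatonic set Gm, Adim, Bb, Cm, D, Eb, F (with V from harmonic minor). Gm, Bb, Cm and Eb are all diatonic. G (G–B–D) doesn't fit — on degree 1 G minor would have Gm (i). G is the degree-1 chord of G major, so it is the borrowed I.

I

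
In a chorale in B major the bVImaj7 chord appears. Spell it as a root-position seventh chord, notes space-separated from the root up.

The root of bVImaj7 is the lowered 6th degree: G# becomes G. Building the major-seventh chord from the parallel minor on G: G–B–D–F#.

G B D F#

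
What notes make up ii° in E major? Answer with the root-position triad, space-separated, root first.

The root, F#, is scale degree 2 — the same note in E major and E minor; only the chord quality changes. Building the diminished chord from the parallel minor on F#: F#–A–C.

F# A C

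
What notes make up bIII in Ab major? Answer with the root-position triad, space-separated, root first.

bIII is built on the lowered scale degree 3. In Ab major degree 3 is C; lowered it becomes Cb. Stacking thirds in Ab minor on Cb gives Cb–Eb–Gb.

Cb Eb Gb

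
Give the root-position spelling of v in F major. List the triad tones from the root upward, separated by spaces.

C Eb G

v is built on scale degree 5, which is C in both F major and its parallel. In F minor the chord on C is C–Eb–G.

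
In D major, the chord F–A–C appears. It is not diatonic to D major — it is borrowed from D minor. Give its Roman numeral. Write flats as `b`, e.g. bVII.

The root F is the lowered 3rd scale degree — diatonically D major has F# there. The diatonic chord on degree 3 would be F#m (iii), but F–A–C is the major chord from D minor. As a borrowed chord it is labeled bIII.

bIII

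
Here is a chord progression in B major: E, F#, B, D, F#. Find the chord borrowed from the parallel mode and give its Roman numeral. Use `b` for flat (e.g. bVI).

In B major the diatonic chords are B, C#m, D#m, E, F#, G#m, A#dim. Of the given chords, E, F# and B are diatonic. But D (D–F#–A) is foreign: the diatonic iii on degree 3 is D#m, whereas D comes from B minor. It is labeled bIII.

bIII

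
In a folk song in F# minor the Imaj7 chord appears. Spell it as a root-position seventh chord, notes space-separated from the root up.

F# A# C# E#

Imaj7 is built on scale degree 1, which is F# in both F# minor and its parallel. Stacking thirds in F# major on F# gives F#–A#–C#–E#.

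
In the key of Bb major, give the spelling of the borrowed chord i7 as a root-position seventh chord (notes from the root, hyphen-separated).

The root, Bb, is scale degree 1 — the same note in Bb major and Bb minor; only the chord quality changes. In Bb minor the chord on Bb is Bb–Db–F–Ab.

Bb-Db-F-Ab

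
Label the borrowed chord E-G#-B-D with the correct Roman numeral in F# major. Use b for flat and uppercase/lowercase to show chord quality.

The root E is the lowered 7th scale degree — diatonically F# major has E# there. E–G#–B–D is a dominant-seventh chord — the form found in F# minor, not the diatonic vii° (E#dim). Borrowed into F# major it is written bVII7.

bVII7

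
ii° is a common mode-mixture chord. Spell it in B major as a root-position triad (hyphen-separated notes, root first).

ii° is built on scale degree 2, which is C# in both B major and its parallel. Stacking thirds in B minor on C# gives C#–E–G.

C#-E-G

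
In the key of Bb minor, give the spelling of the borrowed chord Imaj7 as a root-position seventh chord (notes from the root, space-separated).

The root, Bb, is scale degree 1 — the same note in Bb minor and Bb major; only the chord quality changes. In Bb major the chord on Bb is Bb–D–F–A.

Bb D F A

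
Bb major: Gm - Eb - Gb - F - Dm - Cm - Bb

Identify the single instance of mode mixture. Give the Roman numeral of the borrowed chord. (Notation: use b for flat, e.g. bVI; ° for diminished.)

bVI

The diatonic triads in Bb major are Bb, Cm, Dm, Eb, F, Gm, Adim. Of the given chords, Gm, Eb, F, Dm, Cm and Bb are diatonic. Gb (Gb–Bb–Db) doesn't fit — on degree 6 Bb major would have Gm (vi). Gb is the degree-6 chord of Bb minor, so it is the borrowed bVI.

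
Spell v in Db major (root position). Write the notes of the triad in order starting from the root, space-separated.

v is built on scale degree 5, which is Ab in both Db major and its parallel. Building the minor chord from the parallel minor on Ab: Ab–Cb–Eb.

Ab Cb Eb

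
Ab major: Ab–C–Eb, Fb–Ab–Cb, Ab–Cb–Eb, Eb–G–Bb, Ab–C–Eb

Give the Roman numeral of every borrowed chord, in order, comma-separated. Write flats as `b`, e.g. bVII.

In Ab major the diatonic chords are Ab, Bbm, Cm, Db, Eb, Fm, Gdim. Ab–C–Eb = Ab and Eb–G–Bb = Eb both belong to that set. Fb–Ab–Cb is not: scale degree 6 in Ab major carries Fm (vi). In Ab minor the chord on that degree is Fb, so here it functions as bVI, borrowed from the parallel minor. But Ab–Cb–Eb is foreign: the diatonic I on degree 1 is Ab, whereas Abm comes from Ab minor. It is labeled i.

bVI, i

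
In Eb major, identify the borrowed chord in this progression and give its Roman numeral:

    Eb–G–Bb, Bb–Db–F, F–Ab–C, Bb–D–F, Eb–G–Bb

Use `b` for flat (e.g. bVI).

v

The diatonic triads in Eb major are Eb, Fm, Gm, Ab, Bb, Cm, Ddim. Of the given chords, Eb–G–Bb = Eb, F–Ab–C = Fm and Bb–D–F = Bb are diatonic. But Bb–Db–F is foreign: the diatonic V on degree 5 is Bb, whereas Bbm comes from Eb minor. It is labeled v.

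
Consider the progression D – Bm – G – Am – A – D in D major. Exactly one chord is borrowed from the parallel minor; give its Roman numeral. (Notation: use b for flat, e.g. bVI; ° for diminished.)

The diatonic triads in D major are D, Em, F#m, G, A, Bm, C#dim. Of the given chords, D, Bm, G and A are diatonic. Am (A–C–E) is not: scale degree 5 in D major carries A (V). In D minor the chord on that degree is Am, so here it functions as v, borrowed from the parallel minor.

v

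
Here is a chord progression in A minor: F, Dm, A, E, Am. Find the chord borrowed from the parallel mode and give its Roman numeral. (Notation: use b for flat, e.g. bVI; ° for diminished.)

The diatonic triads in A minor (with V from harmonic minor) are Am, Bdim, C, Dm, E, F, G. Of the given chords, F, Dm, E and Am are diatonic. A (A–C#–E) is not: scale degree 1 in A minor carries Am (i). In A major the chord on that degree is A, so here it functions as I, borrowed from the parallel major.

I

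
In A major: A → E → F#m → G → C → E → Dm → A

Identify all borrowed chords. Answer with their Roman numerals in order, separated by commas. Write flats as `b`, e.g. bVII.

bVII, bIII, iv

In A major the diatonic chords are A, Bm, C#m, D, E, F#m, G#dim. A, E and F#m are all diatonic. G (G–B–D) is not: scale degree 7 in A major carries G#dim (vii°). In A minor the chord on that degree is G, so here it functions as bVII, borrowed from the parallel minor. C (C–E–G) doesn't fit — on degree 3 A major would have C#m (iii). C is the degree-3 chord of A minor, so it is the borrowed bIII. But Dm (D–F–A) is foreign: the diatonic IV on degree 4 is D, whereas Dm comes from A minor. It is labeled iv.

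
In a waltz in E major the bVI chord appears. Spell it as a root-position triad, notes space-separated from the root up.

The root of bVI is the lowered 6th degree: C# becomes C. Stacking thirds in E minor on C gives C–E–G.

C E G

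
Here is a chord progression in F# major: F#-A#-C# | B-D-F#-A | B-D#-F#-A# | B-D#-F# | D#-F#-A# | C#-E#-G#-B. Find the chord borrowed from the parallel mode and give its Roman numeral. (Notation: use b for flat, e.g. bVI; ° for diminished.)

In F# major the diatonic chords are F#, G#m, A#m, B, C#, D#m, E#dim. F#–A#–C# = F#, B–D#–F#–A# = Bmaj7, B–D#–F# = B, D#–F#–A# = D#m and C#–E#–G#–B = C#7 are all diatonic. B–D–F#–A doesn't fit — on degree 4 F# major would have B (IV). Bm7 is the degree-4 chord of F# minor, so it is the borrowed iv7.

iv7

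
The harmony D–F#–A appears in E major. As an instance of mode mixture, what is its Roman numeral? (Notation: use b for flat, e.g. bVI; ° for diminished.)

D is the lowered form of scale degree 7 in E major (the diatonic degree 7 is D#). D–F#–A is a major chord — the form found in E minor, not the diatonic vii° (D#dim). Borrowed into E major it is written bVII.

bVII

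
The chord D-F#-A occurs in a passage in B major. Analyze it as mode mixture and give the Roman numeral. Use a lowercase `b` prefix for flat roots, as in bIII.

bIII

D is the lowered form of scale degree 3 in B major (the diatonic degree 3 is D#). Diatonically B major has D#m (iii) on that degree; D–F#–A is instead the major chord native to B minor, so it takes the label bIII.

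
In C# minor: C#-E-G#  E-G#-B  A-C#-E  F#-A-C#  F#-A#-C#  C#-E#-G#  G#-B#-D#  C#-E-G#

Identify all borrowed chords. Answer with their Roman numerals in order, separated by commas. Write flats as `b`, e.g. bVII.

IV, I

C# minor has the diatonic set C#m, D#dim, E, F#m, G#, A, B (with V from harmonic minor). C#–E–G# = C#m, E–G#–B = E, A–C#–E = A, F#–A–C# = F#m and G#–B#–D# = G# all belong to that set. F#–A#–C# is not: scale degree 4 in C# minor carries F#m (iv). In C# major the chord on that degree is F#, so here it functions as IV, borrowed from the parallel major. But C#–E#–G# is foreign: the diatonic i on degree 1 is C#m, whereas C# comes from C# major. It is labeled I.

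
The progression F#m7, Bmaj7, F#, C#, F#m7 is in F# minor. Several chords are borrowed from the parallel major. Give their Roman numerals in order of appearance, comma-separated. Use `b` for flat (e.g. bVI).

IVmaj7, I

The diatonic triads in F# minor (with V from harmonic minor) are F#m, G#dim, A, Bm, C#, D, E. Of the given chords, F#m7 and C# are diatonic. But Bmaj7 (B–D#–F#–A#) is foreign: the diatonic iv on degree 4 is Bm, whereas Bmaj7 comes from F# major. It is labeled IVmaj7. But F# (F#–A#–C#) is foreign: the diatonic i on degree 1 is F#m, whereas F# comes from F# major. It is labeled I.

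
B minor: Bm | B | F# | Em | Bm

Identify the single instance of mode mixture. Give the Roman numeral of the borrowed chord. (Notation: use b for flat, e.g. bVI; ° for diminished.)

B minor has the diatonic set Bm, C#dim, D, Em, F#, G, A (with V from harmonic minor). Bm, F# and Em all belong to that set. B (B–D#–F#) is not: scale degree 1 in B minor carries Bm (i). In B major the chord on that degree is B, so here it functions as I, borrowed from the parallel major.

I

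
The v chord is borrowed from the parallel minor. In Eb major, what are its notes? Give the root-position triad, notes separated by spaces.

The root, Bb, is scale degree 5 — the same note in Eb major and Eb minor; only the chord quality changes. In Eb minor the chord on Bb is Bb–Db–F.

Bb Db F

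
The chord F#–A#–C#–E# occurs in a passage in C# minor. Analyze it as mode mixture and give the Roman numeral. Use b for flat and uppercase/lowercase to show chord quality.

IVmaj7

F# is scale degree 4 in C# minor. F#–A#–C#–E# is a major-seventh chord — the form found in C# major, not the diatonic iv (F#m). Borrowed into C# minor it is written IVmaj7.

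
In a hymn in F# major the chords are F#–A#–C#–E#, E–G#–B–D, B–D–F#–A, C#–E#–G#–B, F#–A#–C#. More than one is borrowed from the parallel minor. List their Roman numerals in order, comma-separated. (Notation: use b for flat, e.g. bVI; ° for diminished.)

bVII7, iv7

The diatonic triads in F# major are F#, G#m, A#m, B, C#, D#m, E#dim. F#–A#–C#–E# = F#maj7, C#–E#–G#–B = C#7 and F#–A#–C# = F# are all diatonic. But E–G#–B–D is foreign: the diatonic vii° on degree 7 is E#dim, whereas E7 comes from F# minor. It is labeled bVII7. B–D–F#–A doesn't fit — on degree 4 F# major would have B (IV). Bm7 is the degree-4 chord of F# minor, so it is the borrowed iv7.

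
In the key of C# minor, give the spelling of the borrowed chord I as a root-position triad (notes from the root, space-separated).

The root, C#, is scale degree 1 — the same note in C# minor and C# major; only the chord quality changes. Stacking thirds in C# major on C# gives C#–E#–G#.

C# E# G#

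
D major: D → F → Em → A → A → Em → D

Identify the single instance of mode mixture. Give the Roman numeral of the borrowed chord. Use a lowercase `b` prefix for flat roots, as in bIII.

bIII

In D major the diatonic chords are D, Em, F#m, G, A, Bm, C#dim. D, Em and A are all diatonic. But F (F–A–C) is foreign: the diatonic iii on degree 3 is F#m, whereas F comes from D minor. It is labeled bIII.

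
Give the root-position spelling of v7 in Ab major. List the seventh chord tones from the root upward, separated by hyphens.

The root, Eb, is scale degree 5 — the same note in Ab major and Ab minor; only the chord quality changes. Stacking thirds in Ab minor on Eb gives Eb–Gb–Bb–Db.

Eb-Gb-Bb-Db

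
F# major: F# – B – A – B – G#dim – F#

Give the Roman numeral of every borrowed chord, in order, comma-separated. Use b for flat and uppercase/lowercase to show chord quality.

In F# major the diatonic chords are F#, G#m, A#m, B, C#, D#m, E#dim. F# and B both belong to that set. A (A–C#–E) doesn't fit — on degree 3 F# major would have A#m (iii). A is the degree-3 chord of F# minor, so it is the borrowed bIII. G#dim (G#–B–D) is not: scale degree 2 in F# major carries G#m (ii). In F# minor the chord on that degree is G#dim, so here it functions as ii°, borrowed from the parallel minor.

bIII, ii°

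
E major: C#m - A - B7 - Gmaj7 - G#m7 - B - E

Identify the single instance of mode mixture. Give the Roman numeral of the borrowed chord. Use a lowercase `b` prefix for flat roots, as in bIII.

E major has the diatonic set E, F#m, G#m, A, B, C#m, D#dim. C#m, A, B7, G#m7, B and E all belong to that set. Gmaj7 (G–B–D–F#) is not: scale degree 3 in E major carries G#m (iii). In E minor the chord on that degree is Gmaj7, so here it functions as bIIImaj7, borrowed from the parallel minor.

bIIImaj7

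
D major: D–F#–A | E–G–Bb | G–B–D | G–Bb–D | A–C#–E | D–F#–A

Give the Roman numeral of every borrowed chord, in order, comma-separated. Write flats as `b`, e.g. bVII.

ii°, iv

D major has the diatonic set D, Em, F#m, G, A, Bm, C#dim. D–F#–A = D, G–B–D = G and A–C#–E = A are all diatonic. But E–G–Bb is foreign: the diatonic ii on degree 2 is Em, whereas Edim comes from D minor. It is labeled ii°. G–Bb–D is not: scale degree 4 in D major carries G (IV). In D minor the chord on that degree is Gm, so here it functions as iv, borrowed from the parallel minor.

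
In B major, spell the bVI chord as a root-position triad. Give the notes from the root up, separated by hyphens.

bVI is built on the lowered scale degree 6. In B major degree 6 is G#; lowered it becomes G. Stacking thirds in B minor on G gives G–B–D.

G-B-D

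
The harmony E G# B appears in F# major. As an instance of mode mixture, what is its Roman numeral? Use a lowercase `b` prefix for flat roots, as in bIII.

bVII

The root E is the lowered 7th scale degree — diatonically F# major has E# there. Diatonically F# major has E#dim (vii°) on that degree; E–G#–B is instead the major chord native to F# minor, so it takes the label bVII.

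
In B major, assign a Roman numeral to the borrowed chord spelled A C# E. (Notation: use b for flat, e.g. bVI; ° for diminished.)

A is the lowered form of scale degree 7 in B major (the diatonic degree 7 is A#). A–C#–E is a major chord — the form found in B minor, not the diatonic vii° (A#dim). Borrowed into B major it is written bVII.

bVII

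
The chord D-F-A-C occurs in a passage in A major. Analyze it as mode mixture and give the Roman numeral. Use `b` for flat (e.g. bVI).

iv7

D is scale degree 4 in A major. The diatonic chord on degree 4 would be D (IV), but D–F–A–C is the minor-seventh chord from A minor. As a borrowed chord it is labeled iv7.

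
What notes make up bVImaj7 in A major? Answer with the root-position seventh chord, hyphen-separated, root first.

Scale degree 6 in A major is F#. bVImaj7 uses the lowered form, F, taken from A minor. Building the major-seventh chord from the parallel minor on F: F–A–C–E.

F-A-C-E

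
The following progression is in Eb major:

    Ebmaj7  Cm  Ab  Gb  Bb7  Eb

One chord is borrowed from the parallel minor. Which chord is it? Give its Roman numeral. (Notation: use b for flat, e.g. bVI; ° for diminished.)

bIII

In Eb major the diatonic chords are Eb, Fm, Gm, Ab, Bb, Cm, Ddim. Ebmaj7, Cm, Ab, Bb7 and Eb are all diatonic. But Gb (Gb–Bb–Db) is foreign: the diatonic iii on degree 3 is Gm, whereas Gb comes from Eb minor. It is labeled bIII.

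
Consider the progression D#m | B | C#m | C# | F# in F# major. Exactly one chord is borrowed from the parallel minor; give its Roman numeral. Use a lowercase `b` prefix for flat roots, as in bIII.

v

The diatonic triads in F# major are F#, G#m, A#m, B, C#, D#m, E#dim. Of the given chords, D#m, B, C# and F# are diatonic. But C#m (C#–E–G#) is foreign: the diatonic V on degree 5 is C#, whereas C#m comes from F# minor. It is labeled v.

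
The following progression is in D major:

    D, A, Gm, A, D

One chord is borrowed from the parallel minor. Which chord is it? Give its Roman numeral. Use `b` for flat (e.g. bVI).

The diatonic triads in D major are D, Em, F#m, G, A, Bm, C#dim. D and A both belong to that set. Gm (G–Bb–D) doesn't fit — on degree 4 D major would have G (IV). Gm is the degree-4 chord of D minor, so it is the borrowed iv.

iv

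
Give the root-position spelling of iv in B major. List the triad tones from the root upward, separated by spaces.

E G B

iv is built on scale degree 4, which is E in both B major and its parallel. Stacking thirds in B minor on E gives E–G–B.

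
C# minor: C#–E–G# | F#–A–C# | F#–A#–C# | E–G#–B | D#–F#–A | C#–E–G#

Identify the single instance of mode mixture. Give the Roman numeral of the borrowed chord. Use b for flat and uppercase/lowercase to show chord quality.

The diatonic triads in C# minor (with V from harmonic minor) are C#m, D#dim, E, F#m, G#, A, B. C#–E–G# = C#m, F#–A–C# = F#m, E–G#–B = E and D#–F#–A = D#dim all belong to that set. F#–A#–C# doesn't fit — on degree 4 C# minor would have F#m (iv). F# is the degree-4 chord of C# major, so it is the borrowed IV.

IV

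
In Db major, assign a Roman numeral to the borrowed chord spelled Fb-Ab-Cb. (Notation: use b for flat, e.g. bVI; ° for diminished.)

In Db major scale degree 3 is F; Fb is its lowered form, from Db minor. Diatonically Db major has Fm (iii) on that degree; Fb–Ab–Cb is instead the major chord native to Db minor, so it takes the label bIII.

bIII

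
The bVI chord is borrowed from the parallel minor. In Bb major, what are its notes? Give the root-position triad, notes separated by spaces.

bVI is built on the lowered scale degree 6. In Bb major degree 6 is G; lowered it becomes Gb. In Bb minor the chord on Gb is Gb–Bb–Db.

Gb Bb Db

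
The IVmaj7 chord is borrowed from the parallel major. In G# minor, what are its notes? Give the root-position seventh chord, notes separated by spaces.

IVmaj7 is built on scale degree 4, which is C# in both G# minor and its parallel. Building the major-seventh chord from the parallel major on C#: C#–E#–G#–B#.

C# E# G# B#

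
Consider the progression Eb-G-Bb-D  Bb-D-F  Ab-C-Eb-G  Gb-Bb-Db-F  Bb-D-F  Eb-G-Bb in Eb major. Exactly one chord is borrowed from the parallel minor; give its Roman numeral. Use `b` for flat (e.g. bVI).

bIIImaj7

Eb major has the diatonic set Eb, Fm, Gm, Ab, Bb, Cm, Ddim. Eb–G–Bb–D = Ebmaj7, Bb–D–F = Bb, Ab–C–Eb–G = Abmaj7 and Eb–G–Bb = Eb are all diatonic. Gb–Bb–Db–F doesn't fit — on degree 3 Eb major would have Gm (iii). Gbmaj7 is the degree-3 chord of Eb minor, so it is the borrowed bIIImaj7.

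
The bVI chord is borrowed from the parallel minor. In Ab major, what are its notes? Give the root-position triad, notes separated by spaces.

Scale degree 6 in Ab major is F. bVI uses the lowered form, Fb, taken from Ab minor. Stacking thirds in Ab minor on Fb gives Fb–Ab–Cb.

Fb Ab Cb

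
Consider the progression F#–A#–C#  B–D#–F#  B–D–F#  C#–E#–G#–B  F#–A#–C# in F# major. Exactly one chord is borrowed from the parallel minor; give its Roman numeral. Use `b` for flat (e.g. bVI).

The diatonic triads in F# major are F#, G#m, A#m, B, C#, D#m, E#dim. F#–A#–C# = F#, B–D#–F# = B and C#–E#–G#–B = C#7 are all diatonic. B–D–F# doesn't fit — on degree 4 F# major would have B (IV). Bm is the degree-4 chord of F# minor, so it is the borrowed iv.

iv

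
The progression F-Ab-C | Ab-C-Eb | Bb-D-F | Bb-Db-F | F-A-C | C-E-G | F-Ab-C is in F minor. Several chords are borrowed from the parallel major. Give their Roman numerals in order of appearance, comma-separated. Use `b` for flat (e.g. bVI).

IV, I

In F minor (with V from harmonic minor) the diatonic chords are Fm, Gdim, Ab, Bbm, C, Db, Eb. Of the given chords, F–Ab–C = Fm, Ab–C–Eb = Ab, Bb–Db–F = Bbm and C–E–G = C are diatonic. Bb–D–F doesn't fit — on degree 4 F minor would have Bbm (iv). Bb is the degree-4 chord of F major, so it is the borrowed IV. F–A–C doesn't fit — on degree 1 F minor would have Fm (i). F is the degree-1 chord of F major, so it is the borrowed I.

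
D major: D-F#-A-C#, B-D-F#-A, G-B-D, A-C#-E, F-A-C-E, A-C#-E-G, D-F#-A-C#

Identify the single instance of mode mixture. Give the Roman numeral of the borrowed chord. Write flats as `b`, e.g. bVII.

bIIImaj7

D major has the diatonic set D, Em, F#m, G, A, Bm, C#dim. D–F#–A–C# = Dmaj7, B–D–F#–A = Bm7, G–B–D = G, A–C#–E = A and A–C#–E–G = A7 all belong to that set. But F–A–C–E is foreign: the diatonic iii on degree 3 is F#m, whereas Fmaj7 comes from D minor. It is labeled bIIImaj7.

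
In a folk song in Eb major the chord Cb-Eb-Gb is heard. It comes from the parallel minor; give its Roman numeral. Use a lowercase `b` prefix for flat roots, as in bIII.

In Eb major scale degree 6 is C; Cb is its lowered form, from Eb minor. Cb–Eb–Gb is a major chord — the form found in Eb minor, not the diatonic vi (Cm). Borrowed into Eb major it is written bVI.

bVI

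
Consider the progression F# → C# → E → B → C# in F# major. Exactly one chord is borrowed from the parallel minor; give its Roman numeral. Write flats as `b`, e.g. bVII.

The diatonic triads in F# major are F#, G#m, A#m, B, C#, D#m, E#dim. F#, C# and B all belong to that set. E (E–G#–B) doesn't fit — on degree 7 F# major would have E#dim (vii°). E is the degree-7 chord of F# minor, so it is the borrowed bVII.

bVII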